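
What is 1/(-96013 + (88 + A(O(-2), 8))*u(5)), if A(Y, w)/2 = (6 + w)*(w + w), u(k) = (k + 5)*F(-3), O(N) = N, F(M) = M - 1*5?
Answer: -1/138893 ≈ -7.1998e-6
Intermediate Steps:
F(M) = -5 + M (F(M) = M - 5 = -5 + M)
u(k) = -40 - 8*k (u(k) = (k + 5)*(-5 - 3) = (5 + k)*(-8) = -40 - 8*k)
A(Y, w) = 4*w*(6 + w) (A(Y, w) = 2*((6 + w)*(w + w)) = 2*((6 + w)*(2*w)) = 2*(2*w*(6 + w)) = 4*w*(6 + w))
1/(-96013 + (88 + A(O(-2), 8))*u(5)) = 1/(-96013 + (88 + 4*8*(6 + 8))*(-40 - 8*5)) = 1/(-96013 + (88 + 4*8*14)*(-40 - 40)) = 1/(-96013 + (88 + 448)*(-80)) = 1/(-96013 + 536*(-80)) = 1/(-96013 - 42880) = 1/(-138893) = -1/138893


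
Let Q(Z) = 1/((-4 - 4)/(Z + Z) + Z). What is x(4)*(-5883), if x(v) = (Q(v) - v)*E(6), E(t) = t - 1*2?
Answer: 86284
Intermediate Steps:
E(t) = -2 + t (E(t) = t - 2 = -2 + t)
Q(Z) = 1/(Z - 4/Z) (Q(Z) = 1/(-8*1/(2*Z) + Z) = 1/(-4/Z + Z) = 1/(Z - 4/Z))
x(v) = -4*v + 4*v/(-4 + v²) (x(v) = (v/(-4 + v²) - v)*(-2 + 6) = (-v + v/(-4 + v²))*4 = -4*v + 4*v/(-4 + v²))
x(4)*(-5883) = (4*4*(5 - 1*4²)/(-4 + 4²))*(-5883) = (4*4*(5 - 1*16)/(-4 + 16))*(-5883) = (4*4*(5 - 16)/12)*(-5883) = (4*4*(1/12)*(-11))*(-5883) = -44/3*(-5883) = 86284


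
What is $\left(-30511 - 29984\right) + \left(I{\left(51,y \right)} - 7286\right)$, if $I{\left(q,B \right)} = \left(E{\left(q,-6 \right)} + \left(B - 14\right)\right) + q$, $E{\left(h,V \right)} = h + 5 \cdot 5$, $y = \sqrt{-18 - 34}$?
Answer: $-67668 + 2 i \sqrt{13} \approx -67668.0 + 7.2111 i$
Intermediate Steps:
$y = 2 i \sqrt{13}$ ($y = \sqrt{-52} = 2 i \sqrt{13} \approx 7.2111 i$)
$E{\left(h,V \right)} = 25 + h$ ($E{\left(h,V \right)} = h + 25 = 25 + h$)
$I{\left(q,B \right)} = 11 + B + 2 q$ ($I{\left(q,B \right)} = \left(\left(25 + q\right) + \left(B - 14\right)\right) + q = \left(\left(25 + q\right) + \left(-14 + B\right)\right) + q = \left(11 + B + q\right) + q = 11 + B + 2 q$)
$\left(-30511 - 29984\right) + \left(I{\left(51,y \right)} - 7286\right) = \left(-30511 - 29984\right) - \left(7173 - 2 i \sqrt{13}\right) = -60495 - \left(7173 - 2 i \sqrt{13}\right) = -67668 + 2 i \sqrt{13}$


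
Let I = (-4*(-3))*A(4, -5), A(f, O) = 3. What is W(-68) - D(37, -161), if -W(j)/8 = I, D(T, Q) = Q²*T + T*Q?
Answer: -953408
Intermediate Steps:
D(T, Q) = Q*T + T*Q² (D(T, Q) = T*Q² + Q*T = Q*T + T*Q²)
I = 36 (I = -4*(-3)*3 = 12*3 = 36)
W(j) = -288 (W(j) = -8*36 = -288)
W(-68) - D(37, -161) = -288 - (-161)*37*(1 - 161) = -288 - (-161)*37*(-160) = -288 - 1*953120 = -288 - 953120 = -953408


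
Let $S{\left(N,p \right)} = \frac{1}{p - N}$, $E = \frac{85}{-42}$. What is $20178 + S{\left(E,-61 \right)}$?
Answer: $\frac{49980864}{2477} \approx 20178.0$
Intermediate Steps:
$E = - \frac{85}{42}$ ($E = 85 \left(- \frac{1}{42}\right) = - \frac{85}{42} \approx -2.0238$)
$20178 + S{\left(E,-61 \right)} = 20178 + \frac{1}{-61 - - \frac{85}{42}} = 20178 + \frac{1}{-61 + \frac{85}{42}} = 20178 + \frac{1}{- \frac{2477}{42}} = 20178 - \frac{42}{2477} = \frac{49980864}{2477}$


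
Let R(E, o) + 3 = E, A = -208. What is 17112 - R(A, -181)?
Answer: 17323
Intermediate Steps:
R(E, o) = -3 + E
17112 - R(A, -181) = 17112 - (-3 - 208) = 17112 - 1*(-211) = 17112 + 211 = 17323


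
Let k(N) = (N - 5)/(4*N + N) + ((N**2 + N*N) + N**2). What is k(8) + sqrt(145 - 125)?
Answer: 7683/40 + 2*sqrt(5) ≈ 196.55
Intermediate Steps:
k(N) = 3*N**2 + (-5 + N)/(5*N) (k(N) = (-5 + N)/((5*N)) + ((N**2 + N**2) + N**2) = (-5 + N)*(1/(5*N)) + (2*N**2 + N**2) = (-5 + N)/(5*N) + 3*N**2 = 3*N**2 + (-5 + N)/(5*N))
k(8) + sqrt(145 - 125) = (1/5)*(-5 + 8 + 15*8**3)/8 + sqrt(145 - 125) = (1/5)*(1/8)*(-5 + 8 + 15*512) + sqrt(20) = (1/5)*(1/8)*(-5 + 8 + 7680) + 2*sqrt(5) = (1/5)*(1/8)*7683 + 2*sqrt(5) = 7683/40 + 2*sqrt(5)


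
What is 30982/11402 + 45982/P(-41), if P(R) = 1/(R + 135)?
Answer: 24641493399/5701 ≈ 4.3223e+6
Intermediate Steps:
P(R) = 1/(135 + R)
30982/11402 + 45982/P(-41) = 30982/11402 + 45982/(1/(135 - 41)) = 30982*(1/11402) + 45982/(1/94) = 15491/5701 + 45982/(1/94) = 15491/5701 + 45982*94 = 15491/5701 + 4322308 = 24641493399/5701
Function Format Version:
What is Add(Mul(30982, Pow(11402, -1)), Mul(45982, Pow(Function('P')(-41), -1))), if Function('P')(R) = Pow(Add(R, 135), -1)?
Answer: Rational(24641493399, 5701) ≈ 4.3223e+6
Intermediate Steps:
Function('P')(R) = Pow(Add(135, R), -1)
Add(Mul(30982, Pow(11402, -1)), Mul(45982, Pow(Function('P')(-41), -1))) = Add(Mul(30982, Pow(11402, -1)), Mul(45982, Pow(Pow(Add(135, -41), -1), -1))) = Add(Mul(30982, Rational(1, 11402)), Mul(45982, Pow(Pow(94, -1), -1))) = Add(Rational(15491, 5701), Mul(45982, Pow(Rational(1, 94), -1))) = Add(Rational(15491, 5701), Mul(45982, 94)) = Add(Rational(15491, 5701), 4322308) = Rational(24641493399, 5701)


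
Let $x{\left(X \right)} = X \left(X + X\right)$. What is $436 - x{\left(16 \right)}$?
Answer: $-76$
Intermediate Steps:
$x{\left(X \right)} = 2 X^{2}$ ($x{\left(X \right)} = X 2 X = 2 X^{2}$)
$436 - x{\left(16 \right)} = 436 - 2 \cdot 16^{2} = 436 - 2 \cdot 256 = 436 - 512 = -76$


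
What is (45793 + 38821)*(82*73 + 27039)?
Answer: 2794377350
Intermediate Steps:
(45793 + 38821)*(82*73 + 27039) = 84614*(5986 + 27039) = 84614*33025 = 2794377350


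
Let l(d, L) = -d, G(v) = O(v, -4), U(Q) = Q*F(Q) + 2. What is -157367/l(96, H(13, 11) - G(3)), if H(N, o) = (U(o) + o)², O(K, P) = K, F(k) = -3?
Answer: 157367/96 ≈ 1639.2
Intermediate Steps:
U(Q) = 2 - 3*Q (U(Q) = Q*(-3) + 2 = -3*Q + 2 = 2 - 3*Q)
G(v) = v
H(N, o) = (2 - 2*o)² (H(N, o) = ((2 - 3*o) + o)² = (2 - 2*o)²)
-157367/l(96, H(13, 11) - G(3)) = -157367/((-1*96)) = -157367/(-96) = -157367*(-1/96) = 157367/96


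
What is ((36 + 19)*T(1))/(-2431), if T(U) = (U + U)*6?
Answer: -60/221 ≈ -0.27149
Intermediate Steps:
T(U) = 12*U (T(U) = (2*U)*6 = 12*U)
((36 + 19)*T(1))/(-2431) = ((36 + 19)*(12*1))/(-2431) = (55*12)*(-1/2431) = 660*(-1/2431) = -60/221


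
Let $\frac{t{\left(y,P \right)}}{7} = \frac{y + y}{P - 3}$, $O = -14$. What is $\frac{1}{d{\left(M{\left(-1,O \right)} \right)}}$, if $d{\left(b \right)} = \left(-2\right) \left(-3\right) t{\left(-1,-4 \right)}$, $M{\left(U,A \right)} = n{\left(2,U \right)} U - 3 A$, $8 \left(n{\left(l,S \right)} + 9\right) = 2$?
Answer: $\frac{1}{12} \approx 0.083333$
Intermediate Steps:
$n{\left(l,S \right)} = - \frac{35}{4}$ ($n{\left(l,S \right)} = -9 + \frac{1}{8} \cdot 2 = -9 + \frac{1}{4} = - \frac{35}{4}$)
$M{\left(U,A \right)} = - 3 A - \frac{35 U}{4}$ ($M{\left(U,A \right)} = - \frac{35 U}{4} - 3 A = - 3 A - \frac{35 U}{4}$)
$t{\left(y,P \right)} = \frac{14 y}{-3 + P}$ ($t{\left(y,P \right)} = 7 \frac{y + y}{P - 3} = 7 \frac{2 y}{-3 + P} = \frac{14 y}{-3 + P}$)
$d{\left(b \right)} = 12$ ($d{\left(b \right)} = \left(-2\right) \left(-3\right) 14 \left(-1\right) \frac{1}{-3 - 4} = 6 \cdot 14 \left(-1\right) \frac{1}{-7} = 6 \cdot 14 \left(-1\right) \left(- \frac{1}{7}\right) = 6 \cdot 2 = 12$)
$\frac{1}{d{\left(M{\left(-1,O \right)} \right)}} = \frac{1}{12}$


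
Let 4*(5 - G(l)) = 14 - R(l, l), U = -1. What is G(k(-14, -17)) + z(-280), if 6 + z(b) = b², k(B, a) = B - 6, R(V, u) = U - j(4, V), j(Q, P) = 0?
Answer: 313581/4 ≈ 78395.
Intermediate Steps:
R(V, u) = -1 (R(V, u) = -1 - 1*0 = -1 + 0 = -1)
k(B, a) = -6 + B
G(l) = 5/4 (G(l) = 5 - (14 - 1*(-1))/4 = 5 - (14 + 1)/4 = 5 - ¼*15 = 5 - 15/4 = 5/4)
z(b) = -6 + b²
G(k(-14, -17)) + z(-280) = 5/4 + (-6 + (-280)²) = 5/4 + (-6 + 78400) = 5/4 + 78394 = 313581/4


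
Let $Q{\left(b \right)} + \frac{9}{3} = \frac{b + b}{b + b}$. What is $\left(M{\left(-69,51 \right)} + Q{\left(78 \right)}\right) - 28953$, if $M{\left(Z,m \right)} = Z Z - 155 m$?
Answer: $-32099$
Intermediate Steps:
$Q{\left(b \right)} = -2$ ($Q{\left(b \right)} = -3 + \frac{b + b}{b + b} = -3 + \frac{2 b}{2 b} = -3 + 2 b \frac{1}{2 b} = -3 + 1 = -2$)
$M{\left(Z,m \right)} = Z^{2} - 155 m$
$\left(M{\left(-69,51 \right)} + Q{\left(78 \right)}\right) - 28953 = \left(\left(\left(-69\right)^{2} - 7905\right) - 2\right) - 28953 = \left(\left(4761 - 7905\right) - 2\right) - 28953 = \left(-3144 - 2\right) - 28953 = -3146 - 28953 = -32099$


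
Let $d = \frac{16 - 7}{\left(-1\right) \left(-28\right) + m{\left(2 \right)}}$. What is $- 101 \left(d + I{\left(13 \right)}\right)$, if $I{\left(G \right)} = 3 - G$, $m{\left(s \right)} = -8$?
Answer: $\frac{19291}{20} \approx 964.55$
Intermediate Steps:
$d = \frac{9}{20}$ ($d = \frac{16 - 7}{\left(-1\right) \left(-28\right) - 8} = \frac{9}{28 - 8} = \frac{9}{20} \approx 0.45$)
$- 101 \left(d + I{\left(13 \right)}\right) = - 101 \left(\frac{9}{20} + \left(3 - 13\right)\right) = - 101 \left(\frac{9}{20} - 10\right) = \left(-101\right) \left(- \frac{191}{20}\right) = \frac{19291}{20}$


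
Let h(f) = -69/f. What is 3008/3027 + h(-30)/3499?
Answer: 105319541/105914730 ≈ 0.99438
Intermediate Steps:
3008/3027 + h(-30)/3499 = 3008/3027 - 69/(-30)/3499 = 3008*(1/3027) - 69*(-1/30)*(1/3499) = 3008/3027 + (23/10)*(1/3499) = 3008/3027 + 23/34990 = 105319541/105914730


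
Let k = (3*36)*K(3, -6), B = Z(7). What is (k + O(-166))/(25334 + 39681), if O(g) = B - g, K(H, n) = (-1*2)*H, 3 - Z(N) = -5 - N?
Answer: -467/65015 ≈ -0.0071830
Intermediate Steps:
Z(N) = 8 + N (Z(N) = 3 - (-5 - N) = 3 + (5 + N) = 8 + N)
B = 15 (B = 8 + 7 = 15)
K(H, n) = -2*H
k = -648 (k = (3*36)*(-2*3) = 108*(-6) = -648)
O(g) = 15 - g
(k + O(-166))/(25334 + 39681) = (-648 + (15 - 1*(-166)))/(25334 + 39681) = (-648 + (15 + 166))/65015 = (-648 + 181)*(1/65015) = -467*1/65015 = -467/65015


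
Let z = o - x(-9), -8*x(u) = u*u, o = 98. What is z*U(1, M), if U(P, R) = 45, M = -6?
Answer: 38925/8 ≈ 4865.6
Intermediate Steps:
x(u) = -u²/8 (x(u) = -u*u/8 = -u²/8)
z = 865/8 (z = 98 - (-1)*(-9)²/8 = 98 - (-1)*81/8 = 98 - 1*(-81/8) = 98 + 81/8 = 865/8 ≈ 108.13)
z*U(1, M) = (865/8)*45 = 38925/8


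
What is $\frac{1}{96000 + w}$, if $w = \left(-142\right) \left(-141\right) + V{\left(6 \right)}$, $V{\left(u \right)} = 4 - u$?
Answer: $\frac{1}{116020} \approx 8.6192 \cdot 10^{-6}$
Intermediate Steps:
$w = 20020$ ($w = \left(-142\right) \left(-141\right) + \left(4 - 6\right) = 20022 + \left(4 - 6\right) = 20022 - 2 = 20020$)
$\frac{1}{96000 + w} = \frac{1}{96000 + 20020} = \frac{1}{116020}$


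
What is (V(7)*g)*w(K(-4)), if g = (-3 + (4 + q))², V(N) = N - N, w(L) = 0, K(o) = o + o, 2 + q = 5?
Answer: 0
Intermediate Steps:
q = 3 (q = -2 + 5 = 3)
K(o) = 2*o
V(N) = 0
g = 16 (g = (-3 + (4 + 3))² = (-3 + 7)² = 4² = 16)
(V(7)*g)*w(K(-4)) = (0*16)*0 = 0*0 = 0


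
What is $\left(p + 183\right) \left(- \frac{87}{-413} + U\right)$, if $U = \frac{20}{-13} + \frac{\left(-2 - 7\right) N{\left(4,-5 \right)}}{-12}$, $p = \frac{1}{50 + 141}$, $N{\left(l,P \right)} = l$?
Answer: $\frac{313817012}{1025479} \approx 306.02$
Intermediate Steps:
$p = \frac{1}{191} \approx 0.0052356$
$U = \frac{19}{13}$ ($U = \frac{20}{-13} + \frac{\left(-2 - 7\right) 4}{-12} = 20 \left(- \frac{1}{13}\right) + \left(-9\right) 4 \left(- \frac{1}{12}\right) = - \frac{20}{13} - -3 = - \frac{20}{13} + 3 = \frac{19}{13} \approx 1.4615$)
$\left(p + 183\right) \left(- \frac{87}{-413} + U\right) = \left(\frac{1}{191} + 183\right) \left(- \frac{87}{-413} + \frac{19}{13}\right) = \frac{34954 \left(\left(-87\right) \left(- \frac{1}{413}\right) + \frac{19}{13}\right)}{191} = \frac{34954 \left(\frac{87}{413} + \frac{19}{13}\right)}{191} = \frac{34954}{191} \cdot \frac{8978}{5369} = \frac{313817012}{1025479}$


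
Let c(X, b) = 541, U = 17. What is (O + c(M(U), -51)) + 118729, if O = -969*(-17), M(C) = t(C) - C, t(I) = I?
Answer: 135743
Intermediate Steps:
M(C) = 0 (M(C) = C - C = 0)
O = 16473
(O + c(M(U), -51)) + 118729 = (16473 + 541) + 118729 = 17014 + 118729 = 135743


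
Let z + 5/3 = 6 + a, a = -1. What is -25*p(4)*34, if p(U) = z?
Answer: -8500/3 ≈ -2833.3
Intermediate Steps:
z = 10/3 (z = -5/3 + (6 - 1) = -5/3 + 5 = 10/3 ≈ 3.3333)
p(U) = 10/3
-25*p(4)*34 = -25*10/3*34 = -250/3*34 = -8500/3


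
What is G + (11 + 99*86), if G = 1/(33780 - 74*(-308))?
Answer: 482276301/56572 ≈ 8525.0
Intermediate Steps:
G = 1/56572 (G = 1/(33780 + 22792) = 1/56572 ≈ 1.7677e-5)
G + (11 + 99*86) = 1/56572 + (11 + 99*86) = 1/56572 + (11 + 8514) = 1/56572 + 8525 = 482276301/56572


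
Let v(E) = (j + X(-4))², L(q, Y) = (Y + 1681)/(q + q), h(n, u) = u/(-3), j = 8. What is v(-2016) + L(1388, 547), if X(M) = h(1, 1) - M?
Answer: 855163/6246 ≈ 136.91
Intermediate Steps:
h(n, u) = -u/3 (h(n, u) = u*(-⅓) = -u/3)
X(M) = -⅓ - M (X(M) = -⅓*1 - M = -⅓ - M)
L(q, Y) = (1681 + Y)/(2*q) (L(q, Y) = (1681 + Y)/((2*q)) = (1681 + Y)*(1/(2*q)) = (1681 + Y)/(2*q))
v(E) = 1225/9 (v(E) = (8 + (-⅓ - 1*(-4)))² = (8 + (-⅓ + 4))² = (8 + 11/3)² = (35/3)² = 1225/9)
v(-2016) + L(1388, 547) = 1225/9 + (½)*(1681 + 547)/1388 = 1225/9 + (½)*(1/1388)*2228 = 1225/9 + 557/694 = 855163/6246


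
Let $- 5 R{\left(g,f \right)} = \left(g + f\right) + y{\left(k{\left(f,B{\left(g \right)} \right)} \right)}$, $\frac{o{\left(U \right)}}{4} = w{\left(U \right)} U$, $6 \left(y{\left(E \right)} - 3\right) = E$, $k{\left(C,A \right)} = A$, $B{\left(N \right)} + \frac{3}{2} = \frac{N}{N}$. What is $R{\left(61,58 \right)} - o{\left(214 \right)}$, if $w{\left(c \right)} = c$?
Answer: $- \frac{10992503}{60} \approx -1.8321 \cdot 10^{5}$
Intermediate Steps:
$B{\left(N \right)} = - \frac{1}{2}$ ($B{\left(N \right)} = - \frac{3}{2} + \frac{N}{N} = - \frac{3}{2} + 1 = - \frac{1}{2}$)
$y{\left(E \right)} = 3 + \frac{E}{6}$
$o{\left(U \right)} = 4 U^{2}$ ($o{\left(U \right)} = 4 U U = 4 U^{2}$)
$R{\left(g,f \right)} = - \frac{7}{12} - \frac{f}{5} - \frac{g}{5}$ ($R{\left(g,f \right)} = - \frac{\left(g + f\right) + \left(3 + \frac{1}{6} \left(- \frac{1}{2}\right)\right)}{5} = - \frac{\left(f + g\right) + \left(3 - \frac{1}{12}\right)}{5} = - \frac{\left(f + g\right) + \frac{35}{12}}{5} = - \frac{\frac{35}{12} + f + g}{5} = - \frac{7}{12} - \frac{f}{5} - \frac{g}{5}$)
$R{\left(61,58 \right)} - o{\left(214 \right)} = \left(- \frac{7}{12} - \frac{58}{5} - \frac{61}{5}\right) - 4 \cdot 214^{2} = \left(- \frac{7}{12} - \frac{58}{5} - \frac{61}{5}\right) - 4 \cdot 45796 = - \frac{1463}{60} - 183184 = - \frac{10992503}{60}$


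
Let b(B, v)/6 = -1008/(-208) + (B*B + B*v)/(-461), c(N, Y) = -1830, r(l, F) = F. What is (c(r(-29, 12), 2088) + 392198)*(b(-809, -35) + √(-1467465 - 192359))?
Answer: -20722228549440/5993 + 1561472*I*√103739 ≈ -3.4577e+9 + 5.0293e+8*I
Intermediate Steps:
b(B, v) = 378/13 - 6*B²/461 - 6*B*v/461 (b(B, v) = 6*(-1008/(-208) + (B*B + B*v)/(-461)) = 6*(-1008*(-1/208) + (B² + B*v)*(-1/461)) = 6*(63/13 + (-B²/461 - B*v/461)) = 6*(63/13 - B²/461 - B*v/461) = 378/13 - 6*B²/461 - 6*B*v/461)
(c(r(-29, 12), 2088) + 392198)*(b(-809, -35) + √(-1467465 - 192359)) = (-1830 + 392198)*((378/13 - 6/461*(-809)² - 6/461*(-809)*(-35)) + √(-1467465 - 192359)) = 390368*((378/13 - 6/461*654481 - 169890/461) + √(-1659824)) = 390368*((378/13 - 3926886/461 - 169890/461) + 4*I*√103739) = 390368*(-53083830/5993 + 4*I*√103739) = -20722228549440/5993 + 1561472*I*√103739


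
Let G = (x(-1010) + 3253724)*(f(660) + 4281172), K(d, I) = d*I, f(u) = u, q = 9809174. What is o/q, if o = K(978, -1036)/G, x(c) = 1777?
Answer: -42217/5697294289851181282 ≈ -7.4100e-15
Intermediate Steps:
K(d, I) = I*d
G = 13939508357832 (G = (1777 + 3253724)*(660 + 4281172) = 3255501*4281832 = 13939508357832)
o = -42217/580812848243 (o = -1036*978/13939508357832 = -1013208*1/13939508357832 = -42217/580812848243 ≈ -7.2686e-8)
o/q = -42217/580812848243/9809174 = -42217/580812848243*1/9809174 = -42217/5697294289851181282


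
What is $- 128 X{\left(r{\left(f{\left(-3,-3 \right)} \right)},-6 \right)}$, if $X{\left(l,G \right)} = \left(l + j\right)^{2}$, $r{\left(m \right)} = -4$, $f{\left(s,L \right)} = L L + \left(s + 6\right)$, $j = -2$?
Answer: $-4608$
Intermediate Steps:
$f{\left(s,L \right)} = 6 + s + L^{2}$ ($f{\left(s,L \right)} = L^{2} + \left(6 + s\right) = 6 + s + L^{2}$)
$X{\left(l,G \right)} = \left(-2 + l\right)^{2}$ ($X{\left(l,G \right)} = \left(l - 2\right)^{2} = \left(-2 + l\right)^{2}$)
$- 128 X{\left(r{\left(f{\left(-3,-3 \right)} \right)},-6 \right)} = - 128 \left(-2 - 4\right)^{2} = - 128 \left(-6\right)^{2} = \left(-128\right) 36 = -4608$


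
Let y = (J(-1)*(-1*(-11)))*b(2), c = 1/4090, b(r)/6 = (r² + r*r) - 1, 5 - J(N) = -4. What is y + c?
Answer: 17006221/4090 ≈ 4158.0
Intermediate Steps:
J(N) = 9 (J(N) = 5 - 1*(-4) = 5 + 4 = 9)
b(r) = -6 + 12*r² (b(r) = 6*((r² + r*r) - 1) = 6*((r² + r²) - 1) = 6*(2*r² - 1) = 6*(-1 + 2*r²) = -6 + 12*r²)
c = 1/4090 ≈ 0.00024450
y = 4158 (y = (9*(-1*(-11)))*(-6 + 12*2²) = (9*11)*(-6 + 12*4) = 99*(-6 + 48) = 99*42 = 4158)
y + c = 4158 + 1/4090 = 17006221/4090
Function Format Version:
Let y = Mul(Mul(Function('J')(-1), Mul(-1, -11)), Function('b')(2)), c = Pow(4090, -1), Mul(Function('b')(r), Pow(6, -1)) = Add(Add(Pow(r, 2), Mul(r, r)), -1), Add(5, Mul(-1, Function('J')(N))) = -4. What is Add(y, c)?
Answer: Rational(17006221, 4090) ≈ 4158.0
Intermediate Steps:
Function('J')(N) = 9 (Function('J')(N) = Add(5, Mul(-1, -4)) = Add(5, 4) = 9)
Function('b')(r) = Add(-6, Mul(12, Pow(r, 2))) (Function('b')(r) = Mul(6, Add(Add(Pow(r, 2), Mul(r, r)), -1)) = Mul(6, Add(Add(Pow(r, 2), Pow(r, 2)), -1)) = Mul(6, Add(Mul(2, Pow(r, 2)), -1)) = Mul(6, Add(-1, Mul(2, Pow(r, 2)))) = Add(-6, Mul(12, Pow(r, 2))))
c = Rational(1, 4090) ≈ 0.00024450
y = 4158 (y = Mul(Mul(9, Mul(-1, -11)), Add(-6, Mul(12, Pow(2, 2)))) = Mul(Mul(9, 11), Add(-6, Mul(12, 4))) = Mul(99, Add(-6, 48)) = Mul(99, 42) = 4158)
Add(y, c) = Add(4158, Rational(1, 4090)) = Rational(17006221, 4090)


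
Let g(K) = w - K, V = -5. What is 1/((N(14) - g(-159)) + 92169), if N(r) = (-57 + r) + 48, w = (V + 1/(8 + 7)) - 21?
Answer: 15/1380614 ≈ 1.0865e-5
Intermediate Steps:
w = -389/15 (w = (-5 + 1/(8 + 7)) - 21 = (-5 + 1/15) - 21 = -74/15 - 21 = -389/15 ≈ -25.933)
N(r) = -9 + r
g(K) = -389/15 - K
1/((N(14) - g(-159)) + 92169) = 1/(((-9 + 14) - (-389/15 - 1*(-159))) + 92169) = 1/((5 - (-389/15 + 159)) + 92169) = 1/((5 - 1*1996/15) + 92169) = 1/((5 - 1996/15) + 92169) = 1/(-1921/15 + 92169) = 1/(1380614/15) = 15/1380614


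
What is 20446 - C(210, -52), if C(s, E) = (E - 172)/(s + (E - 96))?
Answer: 633938/31 ≈ 20450.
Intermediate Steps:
C(s, E) = (-172 + E)/(-96 + E + s) (C(s, E) = (-172 + E)/(s + (-96 + E)) = (-172 + E)/(-96 + E + s))
20446 - C(210, -52) = 20446 - (-172 - 52)/(-96 - 52 + 210) = 20446 - (-224)/62 = 20446 - 1*(-112/31) = 20446 + 112/31 = 633938/31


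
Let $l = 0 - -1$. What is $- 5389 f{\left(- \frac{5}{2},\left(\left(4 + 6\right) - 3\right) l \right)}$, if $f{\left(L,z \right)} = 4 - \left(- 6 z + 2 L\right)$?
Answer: $-274839$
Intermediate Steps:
$l = 1$ ($l = 0 + 1 = 1$)
$f{\left(L,z \right)} = 4 - 2 L + 6 z$
$- 5389 f{\left(- \frac{5}{2},\left(\left(4 + 6\right) - 3\right) l \right)} = - 5389 \left(4 - 2 \left(- \frac{5}{2}\right) + 6 \left(\left(4 + 6\right) - 3\right) 1\right) = - 5389 \left(4 - 2 \left(\left(-5\right) \frac{1}{2}\right) + 6 \left(10 - 3\right) 1\right) = - 5389 \left(4 - -5 + 6 \cdot 7 \cdot 1\right) = - 5389 \left(4 + 5 + 6 \cdot 7\right) = - 5389 \left(4 + 5 + 42\right) = \left(-5389\right) 51 = -274839$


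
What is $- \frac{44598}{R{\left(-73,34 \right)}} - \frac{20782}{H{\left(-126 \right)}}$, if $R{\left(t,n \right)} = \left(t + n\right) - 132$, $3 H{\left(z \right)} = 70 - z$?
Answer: $- \frac{319993}{5586} \approx -57.285$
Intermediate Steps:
$H{\left(z \right)} = \frac{70}{3} - \frac{z}{3}$ ($H{\left(z \right)} = \frac{70 - z}{3} = \frac{70}{3} - \frac{z}{3}$)
$R{\left(t,n \right)} = -132 + n + t$ ($R{\left(t,n \right)} = \left(n + t\right) - 132 = -132 + n + t$)
$- \frac{44598}{R{\left(-73,34 \right)}} - \frac{20782}{H{\left(-126 \right)}} = - \frac{44598}{-132 + 34 - 73} - \frac{20782}{\frac{70}{3} - -42} = - \frac{44598}{-171} - \frac{20782}{\frac{70}{3} + 42} = \left(-44598\right) \left(- \frac{1}{171}\right) - \frac{20782}{\frac{196}{3}} = \frac{14866}{57} - \frac{31173}{98} = - \frac{319993}{5586}$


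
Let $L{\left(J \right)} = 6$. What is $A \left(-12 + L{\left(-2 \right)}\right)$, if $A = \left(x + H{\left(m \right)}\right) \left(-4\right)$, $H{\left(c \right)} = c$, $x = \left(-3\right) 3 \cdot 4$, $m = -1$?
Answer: $-888$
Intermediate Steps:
$x = -36$ ($x = \left(-9\right) 4 = -36$)
$A = 148$ ($A = \left(-36 - 1\right) \left(-4\right) = \left(-37\right) \left(-4\right) = 148$)
$A \left(-12 + L{\left(-2 \right)}\right) = 148 \left(-12 + 6\right) = 148 \left(-6\right) = -888$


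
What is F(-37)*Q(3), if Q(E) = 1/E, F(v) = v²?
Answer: 1369/3 ≈ 456.33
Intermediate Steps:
F(-37)*Q(3) = (-37)²/3 = 1369*(⅓) = 1369/3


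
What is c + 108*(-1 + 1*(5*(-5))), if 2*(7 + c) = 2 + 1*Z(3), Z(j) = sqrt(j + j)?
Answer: -2814 + sqrt(6)/2 ≈ -2812.8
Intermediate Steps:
Z(j) = sqrt(2)*sqrt(j) (Z(j) = sqrt(2*j) = sqrt(2)*sqrt(j))
c = -6 + sqrt(6)/2 (c = -7 + (2 + 1*(sqrt(2)*sqrt(3)))/2 = -7 + (2 + 1*sqrt(6))/2 = -7 + (2 + sqrt(6))/2 = -7 + (1 + sqrt(6)/2) = -6 + sqrt(6)/2 ≈ -4.7753)
c + 108*(-1 + 1*(5*(-5))) = (-6 + sqrt(6)/2) + 108*(-1 + 1*(5*(-5))) = (-6 + sqrt(6)/2) + 108*(-1 + 1*(-25)) = (-6 + sqrt(6)/2) + 108*(-1 - 25) = (-6 + sqrt(6)/2) + 108*(-26) = (-6 + sqrt(6)/2) - 2808 = -2814 + sqrt(6)/2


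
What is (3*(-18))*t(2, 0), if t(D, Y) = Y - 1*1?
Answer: 54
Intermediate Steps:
t(D, Y) = -1 + Y (t(D, Y) = Y - 1 = -1 + Y)
(3*(-18))*t(2, 0) = (3*(-18))*(-1 + 0) = -54*(-1) = 54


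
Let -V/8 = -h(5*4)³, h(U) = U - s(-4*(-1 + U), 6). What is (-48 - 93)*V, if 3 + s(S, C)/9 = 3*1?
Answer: -9024000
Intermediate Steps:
s(S, C) = 0 (s(S, C) = -27 + 9*(3*1) = -27 + 9*3 = -27 + 27 = 0)
h(U) = U (h(U) = U - 1*0 = U + 0 = U)
V = 64000 (V = -(-8)*(5*4)³ = -(-8)*20³ = -(-8)*8000 = -8*(-8000) = 64000)
(-48 - 93)*V = (-48 - 93)*64000 = -141*64000 = -9024000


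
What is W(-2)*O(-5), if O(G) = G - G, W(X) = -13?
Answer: 0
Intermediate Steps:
O(G) = 0
W(-2)*O(-5) = -13*0 = 0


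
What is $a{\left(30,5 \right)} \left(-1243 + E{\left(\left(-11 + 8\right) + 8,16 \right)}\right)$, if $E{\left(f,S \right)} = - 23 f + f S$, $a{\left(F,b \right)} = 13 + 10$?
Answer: $-29394$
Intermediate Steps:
$a{\left(F,b \right)} = 23$
$E{\left(f,S \right)} = - 23 f + S f$
$a{\left(30,5 \right)} \left(-1243 + E{\left(\left(-11 + 8\right) + 8,16 \right)}\right) = 23 \left(-1243 + \left(\left(-11 + 8\right) + 8\right) \left(-23 + 16\right)\right) = 23 \left(-1243 + \left(-3 + 8\right) \left(-7\right)\right) = 23 \left(-1243 + 5 \left(-7\right)\right) = 23 \left(-1243 - 35\right) = 23 \left(-1278\right) = -29394$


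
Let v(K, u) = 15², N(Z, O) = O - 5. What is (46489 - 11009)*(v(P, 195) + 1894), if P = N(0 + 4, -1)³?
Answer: 75182120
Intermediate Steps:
N(Z, O) = -5 + O
P = -216 (P = (-5 - 1)³ = (-6)³ = -216)
v(K, u) = 225
(46489 - 11009)*(v(P, 195) + 1894) = (46489 - 11009)*(225 + 1894) = 35480*2119 = 75182120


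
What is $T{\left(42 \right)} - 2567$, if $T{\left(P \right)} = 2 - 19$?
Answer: $-2584$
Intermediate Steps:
$T{\left(P \right)} = -17$ ($T{\left(P \right)} = 2 - 19 = -17$)
$T{\left(42 \right)} - 2567 = -17 - 2567 = -2584$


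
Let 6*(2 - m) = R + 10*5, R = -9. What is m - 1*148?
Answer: -917/6 ≈ -152.83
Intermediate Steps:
m = -29/6 (m = 2 - (-9 + 10*5)/6 = 2 - (-9 + 50)/6 = 2 - ⅙*41 = 2 - 41/6 = -29/6 ≈ -4.8333)
m - 1*148 = -29/6 - 1*148 = -29/6 - 148 = -917/6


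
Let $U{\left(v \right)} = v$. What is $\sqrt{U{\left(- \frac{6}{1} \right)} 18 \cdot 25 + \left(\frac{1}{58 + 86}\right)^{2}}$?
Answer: $\frac{i \sqrt{55987199}}{144} \approx 51.962 i$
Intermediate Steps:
$\sqrt{U{\left(- \frac{6}{1} \right)} 18 \cdot 25 + \left(\frac{1}{58 + 86}\right)^{2}} = \sqrt{- \frac{6}{1} \cdot 18 \cdot 25 + \left(\frac{1}{58 + 86}\right)^{2}} = \sqrt{\left(-6\right) 1 \cdot 18 \cdot 25 + \left(\frac{1}{144}\right)^{2}} = \sqrt{\left(-6\right) 18 \cdot 25 + \left(\frac{1}{144}\right)^{2}} = \sqrt{\left(-108\right) 25 + \frac{1}{20736}} = \sqrt{-2700 + \frac{1}{20736}} = \sqrt{- \frac{55987199}{20736}} = \frac{i \sqrt{55987199}}{144}$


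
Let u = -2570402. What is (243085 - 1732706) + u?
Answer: -4060023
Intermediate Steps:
(243085 - 1732706) + u = (243085 - 1732706) - 2570402 = -1489621 - 2570402 = -4060023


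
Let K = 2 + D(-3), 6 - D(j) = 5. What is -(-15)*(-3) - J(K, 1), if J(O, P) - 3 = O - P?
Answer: -50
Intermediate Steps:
D(j) = 1 (D(j) = 6 - 1*5 = 6 - 5 = 1)
K = 3 (K = 2 + 1 = 3)
J(O, P) = 3 + O - P (J(O, P) = 3 + (O - P) = 3 + O - P)
-(-15)*(-3) - J(K, 1) = -(-15)*(-3) - (3 + 3 - 1*1) = -1*45 - (3 + 3 - 1) = -45 - 1*5 = -45 - 5 = -50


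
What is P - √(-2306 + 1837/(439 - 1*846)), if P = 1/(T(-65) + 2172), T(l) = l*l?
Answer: 1/6397 - I*√3163093/37 ≈ 0.00015632 - 48.068*I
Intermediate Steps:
T(l) = l²
P = 1/6397 (P = 1/((-65)² + 2172) = 1/(4225 + 2172) = 1/6397 ≈ 0.00015632)
P - √(-2306 + 1837/(439 - 1*846)) = 1/6397 - √(-2306 + 1837/(439 - 1*846)) = 1/6397 - √(-2306 + 1837/(439 - 846)) = 1/6397 - √(-2306 + 1837/(-407)) = 1/6397 - √(-2306 + 1837*(-1/407)) = 1/6397 - √(-2306 - 167/37) = 1/6397 - √(-85489/37) = 1/6397 - I*√3163093/37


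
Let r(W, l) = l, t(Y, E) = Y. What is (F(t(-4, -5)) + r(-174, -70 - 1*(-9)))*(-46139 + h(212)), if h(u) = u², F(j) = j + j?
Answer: 82455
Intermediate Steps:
F(j) = 2*j
(F(t(-4, -5)) + r(-174, -70 - 1*(-9)))*(-46139 + h(212)) = (2*(-4) + (-70 - 1*(-9)))*(-46139 + 212²) = (-8 + (-70 + 9))*(-46139 + 44944) = (-8 - 61)*(-1195) = -69*(-1195) = 82455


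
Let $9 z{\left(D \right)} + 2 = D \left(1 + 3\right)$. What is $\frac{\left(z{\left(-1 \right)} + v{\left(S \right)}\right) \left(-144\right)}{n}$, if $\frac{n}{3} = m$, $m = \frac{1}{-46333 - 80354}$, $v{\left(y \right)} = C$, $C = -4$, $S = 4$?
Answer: $-28377888$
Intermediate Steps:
$z{\left(D \right)} = - \frac{2}{9} + \frac{4 D}{9}$ ($z{\left(D \right)} = - \frac{2}{9} + \frac{D \left(1 + 3\right)}{9} = - \frac{2}{9} + \frac{D 4}{9} = - \frac{2}{9} + \frac{4 D}{9}$)
$v{\left(y \right)} = -4$
$m = - \frac{1}{126687}$ ($m = \frac{1}{-126687} = - \frac{1}{126687} \approx -7.8935 \cdot 10^{-6}$)
$n = - \frac{1}{42229}$ ($n = 3 \left(- \frac{1}{126687}\right) = - \frac{1}{42229} \approx -2.368 \cdot 10^{-5}$)
$\frac{\left(z{\left(-1 \right)} + v{\left(S \right)}\right) \left(-144\right)}{n} = \frac{\left(\left(- \frac{2}{9} + \frac{4}{9} \left(-1\right)\right) - 4\right) \left(-144\right)}{- \frac{1}{42229}} = \left(\left(- \frac{2}{9} - \frac{4}{9}\right) - 4\right) \left(-144\right) \left(-42229\right) = \left(- \frac{2}{3} - 4\right) \left(-144\right) \left(-42229\right) = \left(- \frac{14}{3}\right) \left(-144\right) \left(-42229\right) = 672 \left(-42229\right) = -28377888$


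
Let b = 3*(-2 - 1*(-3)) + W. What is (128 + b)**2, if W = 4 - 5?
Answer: 16900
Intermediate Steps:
W = -1
b = 2 (b = 3*(-2 - 1*(-3)) - 1 = 3*(-2 + 3) - 1 = 3*1 - 1 = 3 - 1 = 2)
(128 + b)**2 = (128 + 2)**2 = 130**2 = 16900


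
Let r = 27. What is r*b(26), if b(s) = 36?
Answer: 972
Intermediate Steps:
r*b(26) = 27*36 = 972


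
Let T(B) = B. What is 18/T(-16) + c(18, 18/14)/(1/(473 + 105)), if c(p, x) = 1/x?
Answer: 32287/72 ≈ 448.43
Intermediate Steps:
18/T(-16) + c(18, 18/14)/(1/(473 + 105)) = 18/(-16) + 1/(((18/14))*(1/(473 + 105))) = 18*(-1/16) + 1/(((18*(1/14)))*(1/578)) = -9/8 + 1/((9/7)*(1/578)) = -9/8 + (7/9)*578 = -9/8 + 4046/9 = 32287/72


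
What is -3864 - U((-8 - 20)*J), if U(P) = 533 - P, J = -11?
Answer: -4089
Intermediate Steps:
-3864 - U((-8 - 20)*J) = -3864 - (533 - (-8 - 20)*(-11)) = -3864 - (533 - (-28)*(-11)) = -3864 - (533 - 1*308) = -3864 - (533 - 308) = -3864 - 1*225 = -3864 - 225 = -4089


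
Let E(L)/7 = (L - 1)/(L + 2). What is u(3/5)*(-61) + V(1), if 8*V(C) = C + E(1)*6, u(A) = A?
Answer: -1459/40 ≈ -36.475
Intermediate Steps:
E(L) = 7*(-1 + L)/(2 + L) (E(L) = 7*((L - 1)/(L + 2)) = 7*((-1 + L)/(2 + L)) = 7*(-1 + L)/(2 + L))
V(C) = C/8 (V(C) = (C + (7*(-1 + 1)/(2 + 1))*6)/8 = (C + (7*0/3)*6)/8 = (C + (7*(1/3)*0)*6)/8 = (C + 0*6)/8 = (C + 0)/8 = C/8)
u(3/5)*(-61) + V(1) = (3/5)*(-61) + (1/8)*1 = (3*(1/5))*(-61) + 1/8 = (3/5)*(-61) + 1/8 = -183/5 + 1/8 = -1459/40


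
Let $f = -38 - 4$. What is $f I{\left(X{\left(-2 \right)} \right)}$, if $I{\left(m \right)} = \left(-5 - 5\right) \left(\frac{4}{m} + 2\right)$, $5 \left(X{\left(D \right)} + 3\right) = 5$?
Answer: $0$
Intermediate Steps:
$X{\left(D \right)} = -2$ ($X{\left(D \right)} = -3 + \frac{1}{5} \cdot 5 = -3 + 1 = -2$)
$I{\left(m \right)} = -20 - \frac{40}{m}$ ($I{\left(m \right)} = - 10 \left(2 + \frac{4}{m}\right) = -20 - \frac{40}{m}$)
$f = -42$
$f I{\left(X{\left(-2 \right)} \right)} = - 42 \left(-20 - \frac{40}{-2}\right) = - 42 \left(-20 - -20\right) = - 42 \left(-20 + 20\right) = \left(-42\right) 0 = 0$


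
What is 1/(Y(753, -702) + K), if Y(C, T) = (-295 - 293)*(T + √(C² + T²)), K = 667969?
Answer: 1080745/801585769153 + 1764*√117757/801585769153 ≈ 2.1034e-6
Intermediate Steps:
Y(C, T) = -588*T - 588*√(C² + T²) (Y(C, T) = -588*(T + √(C² + T²)) = -588*T - 588*√(C² + T²))
1/(Y(753, -702) + K) = 1/((-588*(-702) - 588*√(753² + (-702)²)) + 667969) = 1/((412776 - 588*√(567009 + 492804)) + 667969) = 1/((412776 - 1764*√117757) + 667969) = 1/(1080745 - 1764*√117757)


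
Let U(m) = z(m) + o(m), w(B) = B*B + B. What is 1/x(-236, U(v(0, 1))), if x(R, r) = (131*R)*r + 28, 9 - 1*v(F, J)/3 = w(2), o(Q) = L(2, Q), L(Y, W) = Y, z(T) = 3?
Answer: -1/154552 ≈ -6.4703e-6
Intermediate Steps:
o(Q) = 2
w(B) = B + B² (w(B) = B² + B = B + B²)
v(F, J) = 9 (v(F, J) = 27 - 6*(1 + 2) = 27 - 6*3 = 27 - 3*6 = 27 - 18 = 9)
U(m) = 5 (U(m) = 3 + 2 = 5)
x(R, r) = 28 + 131*R*r (x(R, r) = 131*R*r + 28 = 28 + 131*R*r)
1/x(-236, U(v(0, 1))) = 1/(28 + 131*(-236)*5) = 1/(28 - 154580) = 1/(-154552) = -1/154552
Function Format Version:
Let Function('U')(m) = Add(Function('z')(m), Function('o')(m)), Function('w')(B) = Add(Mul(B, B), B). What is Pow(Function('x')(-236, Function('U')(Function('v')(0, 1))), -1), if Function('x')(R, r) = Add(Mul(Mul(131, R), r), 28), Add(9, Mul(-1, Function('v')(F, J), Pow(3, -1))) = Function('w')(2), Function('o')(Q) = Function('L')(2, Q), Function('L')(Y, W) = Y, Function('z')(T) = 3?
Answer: Rational(-1, 154552) ≈ -6.4703e-6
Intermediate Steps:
Function('o')(Q) = 2
Function('w')(B) = Add(B, Pow(B, 2)) (Function('w')(B) = Add(Pow(B, 2), B) = Add(B, Pow(B, 2)))
Function('v')(F, J) = 9 (Function('v')(F, J) = Add(27, Mul(-3, Mul(2, Add(1, 2)))) = Add(27, Mul(-3, Mul(2, 3))) = Add(27, Mul(-3, 6)) = Add(27, -18) = 9)
Function('U')(m) = 5 (Function('U')(m) = Add(3, 2) = 5)
Function('x')(R, r) = Add(28, Mul(131, R, r)) (Function('x')(R, r) = Add(Mul(131, R, r), 28) = Add(28, Mul(131, R, r)))
Pow(Function('x')(-236, Function('U')(Function('v')(0, 1))), -1) = Pow(Add(28, Mul(131, -236, 5)), -1) = Pow(Add(28, -154580), -1) = Pow(-154552, -1) = Rational(-1, 154552)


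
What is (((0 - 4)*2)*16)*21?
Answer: -2688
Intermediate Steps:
(((0 - 4)*2)*16)*21 = (-4*2*16)*21 = -8*16*21 = -128*21 = -2688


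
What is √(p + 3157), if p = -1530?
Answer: √1627 ≈ 40.336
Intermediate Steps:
√(p + 3157) = √(-1530 + 3157) = √1627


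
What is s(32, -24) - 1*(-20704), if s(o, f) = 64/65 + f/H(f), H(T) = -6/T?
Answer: 1339584/65 ≈ 20609.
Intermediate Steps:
s(o, f) = 64/65 - f²/6 (s(o, f) = 64/65 + f/((-6/f)) = 64*(1/65) + f*(-f/6) = 64/65 - f²/6)
s(32, -24) - 1*(-20704) = (64/65 - ⅙*(-24)²) - 1*(-20704) = (64/65 - ⅙*576) + 20704 = (64/65 - 96) + 20704 = -6176/65 + 20704 = 1339584/65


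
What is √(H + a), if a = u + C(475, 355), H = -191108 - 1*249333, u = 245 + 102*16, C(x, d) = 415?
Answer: I*√438149 ≈ 661.93*I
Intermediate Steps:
u = 1877 (u = 245 + 1632 = 1877)
H = -440441 (H = -191108 - 249333 = -440441)
a = 2292 (a = 1877 + 415 = 2292)
√(H + a) = √(-440441 + 2292) = √(-438149) = I*√438149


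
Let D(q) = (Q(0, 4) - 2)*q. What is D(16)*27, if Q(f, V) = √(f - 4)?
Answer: -864 + 864*I ≈ -864.0 + 864.0*I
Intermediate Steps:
Q(f, V) = √(-4 + f)
D(q) = q*(-2 + 2*I) (D(q) = (√(-4 + 0) - 2)*q = (√(-4) - 2)*q = (2*I - 2)*q = (-2 + 2*I)*q = q*(-2 + 2*I))
D(16)*27 = (2*16*(-1 + I))*27 = (-32 + 32*I)*27 = -864 + 864*I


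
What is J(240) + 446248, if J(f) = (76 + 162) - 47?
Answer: 446439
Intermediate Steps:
J(f) = 191 (J(f) = 238 - 47 = 191)
J(240) + 446248 = 191 + 446248 = 446439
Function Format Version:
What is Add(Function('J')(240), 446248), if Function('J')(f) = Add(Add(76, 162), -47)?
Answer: 446439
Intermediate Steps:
Function('J')(f) = 191 (Function('J')(f) = Add(238, -47) = 191)
Add(Function('J')(240), 446248) = Add(191, 446248) = 446439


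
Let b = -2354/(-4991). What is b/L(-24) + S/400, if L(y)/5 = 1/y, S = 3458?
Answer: 6369599/998200 ≈ 6.3811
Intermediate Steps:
b = 2354/4991 (b = -2354*(-1/4991) = 2354/4991 ≈ 0.47165)
L(y) = 5/y
b/L(-24) + S/400 = 2354/(4991*((5/(-24)))) + 3458/400 = 2354/(4991*((5*(-1/24)))) + 3458*(1/400) = 2354/(4991*(-5/24)) + 1729/200 = (2354/4991)*(-24/5) + 1729/200 = -56496/24955 + 1729/200 = 6369599/998200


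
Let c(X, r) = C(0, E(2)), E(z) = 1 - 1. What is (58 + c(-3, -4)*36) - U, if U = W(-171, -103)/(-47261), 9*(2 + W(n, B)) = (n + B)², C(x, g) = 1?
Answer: 40057864/425349 ≈ 94.177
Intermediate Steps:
E(z) = 0
c(X, r) = 1
W(n, B) = -2 + (B + n)²/9 (W(n, B) = -2 + (n + B)²/9 = -2 + (B + n)²/9)
U = -75058/425349 (U = (-2 + (-103 - 171)²/9)/(-47261) = (-2 + (⅑)*(-274)²)*(-1/47261) = (-2 + (⅑)*75076)*(-1/47261) = (-2 + 75076/9)*(-1/47261) = (75058/9)*(-1/47261) = -75058/425349 ≈ -0.17646)
(58 + c(-3, -4)*36) - U = (58 + 1*36) - 1*(-75058/425349) = (58 + 36) + 75058/425349 = 94 + 75058/425349 = 40057864/425349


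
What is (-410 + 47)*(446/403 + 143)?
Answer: -21081225/403 ≈ -52311.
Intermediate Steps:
(-410 + 47)*(446/403 + 143) = -363*(446*(1/403) + 143) = -363*(446/403 + 143) = -363*58075/403 = -21081225/403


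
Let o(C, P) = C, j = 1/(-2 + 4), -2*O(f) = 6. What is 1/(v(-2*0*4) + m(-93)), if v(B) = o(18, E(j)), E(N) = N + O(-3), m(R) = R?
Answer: -1/75 ≈ -0.013333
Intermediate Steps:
O(f) = -3 (O(f) = -1/2*6 = -3)
j = 1/2 ≈ 0.50000
E(N) = -3 + N (E(N) = N - 3 = -3 + N)
v(B) = 18
1/(v(-2*0*4) + m(-93)) = 1/(18 - 93) = 1/(-75) = -1/75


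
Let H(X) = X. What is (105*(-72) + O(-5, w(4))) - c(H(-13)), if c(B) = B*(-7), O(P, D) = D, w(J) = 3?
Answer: -7648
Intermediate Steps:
c(B) = -7*B
(105*(-72) + O(-5, w(4))) - c(H(-13)) = (105*(-72) + 3) - (-7)*(-13) = (-7560 + 3) - 1*91 = -7557 - 91 = -7648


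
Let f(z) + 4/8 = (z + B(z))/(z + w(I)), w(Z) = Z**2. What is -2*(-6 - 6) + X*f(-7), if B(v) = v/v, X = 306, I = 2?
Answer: 483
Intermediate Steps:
B(v) = 1
f(z) = -1/2 + (1 + z)/(4 + z) (f(z) = -1/2 + (z + 1)/(z + 2**2) = -1/2 + (1 + z)/(z + 4) = -1/2 + (1 + z)/(4 + z))
-2*(-6 - 6) + X*f(-7) = -2*(-6 - 6) + 306*((-2 - 7)/(2*(4 - 7))) = -2*(-12) + 306*((1/2)*(-9)/(-3)) = 24 + 306*((1/2)*(-1/3)*(-9)) = 24 + 306*(3/2) = 24 + 459 = 483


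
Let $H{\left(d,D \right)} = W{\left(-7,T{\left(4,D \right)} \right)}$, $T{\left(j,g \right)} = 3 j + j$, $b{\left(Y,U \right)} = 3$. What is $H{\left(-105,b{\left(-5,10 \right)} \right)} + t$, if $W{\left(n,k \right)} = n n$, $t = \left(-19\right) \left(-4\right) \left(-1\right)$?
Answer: $-27$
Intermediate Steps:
$T{\left(j,g \right)} = 4 j$
$t = -76$ ($t = 76 \left(-1\right) = -76$)
$W{\left(n,k \right)} = n^{2}$
$H{\left(d,D \right)} = 49$ ($H{\left(d,D \right)} = \left(-7\right)^{2} = 49$)
$H{\left(-105,b{\left(-5,10 \right)} \right)} + t = 49 - 76 = -27$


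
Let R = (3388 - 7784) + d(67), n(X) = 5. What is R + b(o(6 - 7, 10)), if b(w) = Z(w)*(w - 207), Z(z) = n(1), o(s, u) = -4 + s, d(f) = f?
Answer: -5389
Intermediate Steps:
Z(z) = 5
R = -4329 (R = (3388 - 7784) + 67 = -4396 + 67 = -4329)
b(w) = -1035 + 5*w (b(w) = 5*(w - 207) = 5*(-207 + w) = -1035 + 5*w)
R + b(o(6 - 7, 10)) = -4329 + (-1035 + 5*(-4 + (6 - 7))) = -4329 + (-1035 + 5*(-4 - 1)) = -4329 + (-1035 + 5*(-5)) = -4329 + (-1035 - 25) = -4329 - 1060 = -5389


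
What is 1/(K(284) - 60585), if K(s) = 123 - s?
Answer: -1/60746 ≈ -1.6462e-5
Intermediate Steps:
1/(K(284) - 60585) = 1/((123 - 1*284) - 60585) = 1/((123 - 284) - 60585) = 1/(-161 - 60585) = 1/(-60746) = -1/60746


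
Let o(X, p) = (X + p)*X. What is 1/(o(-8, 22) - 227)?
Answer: -1/339 ≈ -0.0029499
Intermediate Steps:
o(X, p) = X*(X + p)
1/(o(-8, 22) - 227) = 1/(-8*(-8 + 22) - 227) = 1/(-8*14 - 227) = 1/(-112 - 227) = 1/(-339) = -1/339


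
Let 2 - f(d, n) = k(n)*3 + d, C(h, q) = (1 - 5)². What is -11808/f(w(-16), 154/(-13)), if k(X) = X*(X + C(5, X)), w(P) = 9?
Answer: -1995552/23765 ≈ -83.970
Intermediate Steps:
C(h, q) = 16 (C(h, q) = (-4)² = 16)
k(X) = X*(16 + X) (k(X) = X*(X + 16) = X*(16 + X))
f(d, n) = 2 - d - 3*n*(16 + n) (f(d, n) = 2 - ((n*(16 + n))*3 + d) = 2 - (3*n*(16 + n) + d) = 2 - (d + 3*n*(16 + n)) = 2 + (-d - 3*n*(16 + n)) = 2 - d - 3*n*(16 + n))
-11808/f(w(-16), 154/(-13)) = -11808/(2 - 1*9 - 3*154/(-13)*(16 + 154/(-13))) = -11808/(2 - 9 - 3*154*(-1/13)*(16 + 154*(-1/13))) = -11808/(2 - 9 - 3*(-154/13)*(16 - 154/13)) = -11808/(2 - 9 - 3*(-154/13)*54/13) = -11808/(2 - 9 + 24948/169) = -11808/23765/169 = -11808*169/23765 = -1995552/23765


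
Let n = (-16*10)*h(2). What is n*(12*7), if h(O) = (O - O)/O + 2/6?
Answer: -4480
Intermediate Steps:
h(O) = ⅓ (h(O) = 0/O + 2*(⅙) = 0 + ⅓ = ⅓)
n = -160/3 (n = -16*10*(⅓) = -160*⅓ = -160/3 ≈ -53.333)
n*(12*7) = -640*7 = -160/3*84 = -4480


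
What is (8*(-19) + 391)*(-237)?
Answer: -56643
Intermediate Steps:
(8*(-19) + 391)*(-237) = (-152 + 391)*(-237) = 239*(-237) = -56643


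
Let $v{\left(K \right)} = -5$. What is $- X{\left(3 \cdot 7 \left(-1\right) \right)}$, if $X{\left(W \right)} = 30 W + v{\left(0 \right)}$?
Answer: $635$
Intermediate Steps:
$X{\left(W \right)} = -5 + 30 W$ ($X{\left(W \right)} = 30 W - 5 = -5 + 30 W$)
$- X{\left(3 \cdot 7 \left(-1\right) \right)} = - (-5 + 30 \cdot 3 \cdot 7 \left(-1\right)) = - (-5 + 30 \cdot 21 \left(-1\right)) = - (-5 + 30 \left(-21\right)) = - (-5 - 630) = \left(-1\right) \left(-635\right) = 635$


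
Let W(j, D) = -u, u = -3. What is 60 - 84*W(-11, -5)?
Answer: -192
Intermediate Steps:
W(j, D) = 3 (W(j, D) = -1*(-3) = 3)
60 - 84*W(-11, -5) = 60 - 84*3 = 60 - 252 = -192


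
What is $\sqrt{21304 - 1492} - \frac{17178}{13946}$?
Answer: $- \frac{8589}{6973} + 2 \sqrt{4953} \approx 139.52$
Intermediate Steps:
$\sqrt{21304 - 1492} - \frac{17178}{13946} = \sqrt{19812} - 17178 \cdot \frac{1}{13946} = 2 \sqrt{4953} - \frac{8589}{6973} = - \frac{8589}{6973} + 2 \sqrt{4953}$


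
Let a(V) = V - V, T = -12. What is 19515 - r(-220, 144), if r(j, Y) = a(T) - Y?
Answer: 19659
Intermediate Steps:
a(V) = 0
r(j, Y) = -Y (r(j, Y) = 0 - Y = -Y)
19515 - r(-220, 144) = 19515 - (-1)*144 = 19515 - 1*(-144) = 19515 + 144 = 19659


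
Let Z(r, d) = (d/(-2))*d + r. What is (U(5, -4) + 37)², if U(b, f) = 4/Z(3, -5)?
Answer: 483025/361 ≈ 1338.0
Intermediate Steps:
Z(r, d) = r - d²/2 (Z(r, d) = (d*(-½))*d + r = (-d/2)*d + r = -d²/2 + r = r - d²/2)
U(b, f) = -8/19 (U(b, f) = 4/(3 - ½*(-5)²) = 4/(3 - ½*25) = 4/(3 - 25/2) = 4/(-19/2) = 4*(-2/19) = -8/19)
(U(5, -4) + 37)² = (-8/19 + 37)² = (695/19)² = 483025/361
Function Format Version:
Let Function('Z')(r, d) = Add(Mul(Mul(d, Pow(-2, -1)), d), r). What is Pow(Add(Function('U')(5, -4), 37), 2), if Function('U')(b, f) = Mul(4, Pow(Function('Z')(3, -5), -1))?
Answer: Rational(483025, 361) ≈ 1338.0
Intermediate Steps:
Function('Z')(r, d) = Add(r, Mul(Rational(-1, 2), Pow(d, 2))) (Function('Z')(r, d) = Add(Mul(Mul(d, Rational(-1, 2)), d), r) = Add(Mul(Mul(Rational(-1, 2), d), d), r) = Add(Mul(Rational(-1, 2), Pow(d, 2)), r) = Add(r, Mul(Rational(-1, 2), Pow(d, 2))))
Function('U')(b, f) = Rational(-8, 19) (Function('U')(b, f) = Mul(4, Pow(Add(3, Mul(Rational(-1, 2), Pow(-5, 2))), -1)) = Mul(4, Pow(Add(3, Mul(Rational(-1, 2), 25)), -1)) = Mul(4, Pow(Add(3, Rational(-25, 2)), -1)) = Mul(4, Pow(Rational(-19, 2), -1)) = Mul(4, Rational(-2, 19)) = Rational(-8, 19))
Pow(Add(Function('U')(5, -4), 37), 2) = Pow(Add(Rational(-8, 19), 37), 2) = Pow(Rational(695, 19), 2) = Rational(483025, 361)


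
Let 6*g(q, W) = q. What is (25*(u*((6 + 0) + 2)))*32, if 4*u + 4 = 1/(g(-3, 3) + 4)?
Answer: -41600/7 ≈ -5942.9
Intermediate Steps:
g(q, W) = q/6
u = -13/14 (u = -1 + 1/(4*((⅙)*(-3) + 4)) = -1 + 1/(4*(-½ + 4)) = -1 + 1/(4*(7/2)) = -1 + (¼)*(2/7) = -1 + 1/14 = -13/14 ≈ -0.92857)
(25*(u*((6 + 0) + 2)))*32 = (25*(-13*((6 + 0) + 2)/14))*32 = (25*(-13*(6 + 2)/14))*32 = (25*(-13/14*8))*32 = (25*(-52/7))*32 = -1300/7*32 = -41600/7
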